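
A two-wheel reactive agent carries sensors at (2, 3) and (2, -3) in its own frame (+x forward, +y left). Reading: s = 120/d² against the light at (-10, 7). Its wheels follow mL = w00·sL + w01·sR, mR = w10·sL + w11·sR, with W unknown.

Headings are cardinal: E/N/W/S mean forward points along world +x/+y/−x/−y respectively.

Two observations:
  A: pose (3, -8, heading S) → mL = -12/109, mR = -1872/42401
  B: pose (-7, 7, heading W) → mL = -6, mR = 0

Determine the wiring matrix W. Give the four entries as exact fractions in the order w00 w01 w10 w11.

obs A: pose=(3,-8,S) → sL=24/109, sR=120/389, mL=-12/109, mR=-1872/42401
obs B: pose=(-7,7,W) → sL=12, sR=12, mL=-6, mR=0
sensor matrix S = [[24/109, 120/389], [12, 12]]; det S = -44928/42401
solve [mL_A; mL_B] = S·[w00; w01] and [mR_A; mR_B] = S·[w10; w11]:
  w00 = -1/2, w01 = 0, w10 = 1/2, w11 = -1/2

-1/2 0 1/2 -1/2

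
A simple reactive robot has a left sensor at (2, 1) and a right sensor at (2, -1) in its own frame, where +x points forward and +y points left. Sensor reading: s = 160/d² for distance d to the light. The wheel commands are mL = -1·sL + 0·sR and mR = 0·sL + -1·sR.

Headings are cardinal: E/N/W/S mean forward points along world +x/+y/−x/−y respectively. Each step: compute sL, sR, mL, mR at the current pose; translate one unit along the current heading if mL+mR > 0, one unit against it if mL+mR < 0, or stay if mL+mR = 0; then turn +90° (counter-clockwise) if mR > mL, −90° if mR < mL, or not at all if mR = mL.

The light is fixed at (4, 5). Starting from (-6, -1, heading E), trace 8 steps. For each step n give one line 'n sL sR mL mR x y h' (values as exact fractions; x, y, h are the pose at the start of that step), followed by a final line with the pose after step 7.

n=0: pose=(-6,-1,E); sL=160/89, sR=160/113; mL=-160/89, mR=-160/113; mL+mR=-32320/10057 → advance -1; mR−mL=3840/10057 → turn +1·90°
n=1: pose=(-7,-1,N); sL=1, sR=40/29; mL=-1, mR=-40/29; mL+mR=-69/29 → advance -1; mR−mL=-11/29 → turn -1·90°
n=2: pose=(-7,-2,E); sL=160/117, sR=32/29; mL=-160/117, mR=-32/29; mL+mR=-8384/3393 → advance -1; mR−mL=896/3393 → turn +1·90°
n=3: pose=(-8,-2,N); sL=80/97, sR=80/73; mL=-80/97, mR=-80/73; mL+mR=-13600/7081 → advance -1; mR−mL=-1920/7081 → turn -1·90°
n=4: pose=(-8,-3,E); sL=160/149, sR=160/181; mL=-160/149, mR=-160/181; mL+mR=-52800/26969 → advance -1; mR−mL=5120/26969 → turn +1·90°
n=5: pose=(-9,-3,N); sL=20/29, sR=8/9; mL=-20/29, mR=-8/9; mL+mR=-412/261 → advance -1; mR−mL=-52/261 → turn -1·90°
n=6: pose=(-9,-4,E); sL=32/37, sR=160/221; mL=-32/37, mR=-160/221; mL+mR=-12992/8177 → advance -1; mR−mL=1152/8177 → turn +1·90°
n=7: pose=(-10,-4,N); sL=80/137, sR=80/109; mL=-80/137, mR=-80/109; mL+mR=-19680/14933 → advance -1; mR−mL=-2240/14933 → turn -1·90°

0 160/89 160/113 -160/89 -160/113 -6 -1 E
1 1 40/29 -1 -40/29 -7 -1 N
2 160/117 32/29 -160/117 -32/29 -7 -2 E
3 80/97 80/73 -80/97 -80/73 -8 -2 N
4 160/149 160/181 -160/149 -160/181 -8 -3 E
5 20/29 8/9 -20/29 -8/9 -9 -3 N
6 32/37 160/221 -32/37 -160/221 -9 -4 E
7 80/137 80/109 -80/137 -80/109 -10 -4 N
final -10 -5 E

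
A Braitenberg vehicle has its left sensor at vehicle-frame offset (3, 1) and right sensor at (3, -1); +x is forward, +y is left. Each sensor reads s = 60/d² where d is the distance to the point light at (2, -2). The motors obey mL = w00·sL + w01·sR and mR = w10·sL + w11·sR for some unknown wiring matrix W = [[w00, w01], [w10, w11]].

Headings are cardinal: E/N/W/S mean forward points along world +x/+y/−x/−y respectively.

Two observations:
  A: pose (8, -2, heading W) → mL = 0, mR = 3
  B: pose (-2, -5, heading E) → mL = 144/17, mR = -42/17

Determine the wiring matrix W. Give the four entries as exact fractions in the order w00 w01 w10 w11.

obs A: pose=(8,-2,W) → sL=6, sR=6, mL=0, mR=3
obs B: pose=(-2,-5,E) → sL=12, sR=60/17, mL=144/17, mR=-42/17
sensor matrix S = [[6, 6], [12, 60/17]]; det S = -864/17
solve [mL_A; mL_B] = S·[w00; w01] and [mR_A; mR_B] = S·[w10; w11]:
  w00 = 1, w01 = -1, w10 = -1/2, w11 = 1

1 -1 -1/2 1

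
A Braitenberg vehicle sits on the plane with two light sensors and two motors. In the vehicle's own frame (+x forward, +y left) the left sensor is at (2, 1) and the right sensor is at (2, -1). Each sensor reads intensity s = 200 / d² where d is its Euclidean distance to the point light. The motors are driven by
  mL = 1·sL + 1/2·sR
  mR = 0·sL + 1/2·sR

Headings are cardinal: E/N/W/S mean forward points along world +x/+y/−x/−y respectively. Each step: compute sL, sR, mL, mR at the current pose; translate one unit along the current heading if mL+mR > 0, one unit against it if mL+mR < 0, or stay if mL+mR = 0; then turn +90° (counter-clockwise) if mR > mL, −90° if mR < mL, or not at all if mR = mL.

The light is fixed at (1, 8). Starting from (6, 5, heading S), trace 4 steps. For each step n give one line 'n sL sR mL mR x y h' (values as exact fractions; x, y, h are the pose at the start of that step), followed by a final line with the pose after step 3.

n=0: pose=(6,5,S); sL=200/61, sR=200/41; mL=14300/2501, mR=100/41; mL+mR=20400/2501 → advance +1; mR−mL=-200/61 → turn -1·90°
n=1: pose=(6,4,W); sL=100/17, sR=100/9; mL=1750/153, mR=50/9; mL+mR=2600/153 → advance +1; mR−mL=-100/17 → turn -1·90°
n=2: pose=(5,4,N); sL=200/13, sR=200/29; mL=7100/377, mR=100/29; mL+mR=8400/377 → advance +1; mR−mL=-200/13 → turn -1·90°
n=3: pose=(5,5,E); sL=5, sR=50/13; mL=90/13, mR=25/13; mL+mR=115/13 → advance +1; mR−mL=-5 → turn -1·90°

0 200/61 200/41 14300/2501 100/41 6 5 S
1 100/17 100/9 1750/153 50/9 6 4 W
2 200/13 200/29 7100/377 100/29 5 4 N
3 5 50/13 90/13 25/13 5 5 E
final 6 5 S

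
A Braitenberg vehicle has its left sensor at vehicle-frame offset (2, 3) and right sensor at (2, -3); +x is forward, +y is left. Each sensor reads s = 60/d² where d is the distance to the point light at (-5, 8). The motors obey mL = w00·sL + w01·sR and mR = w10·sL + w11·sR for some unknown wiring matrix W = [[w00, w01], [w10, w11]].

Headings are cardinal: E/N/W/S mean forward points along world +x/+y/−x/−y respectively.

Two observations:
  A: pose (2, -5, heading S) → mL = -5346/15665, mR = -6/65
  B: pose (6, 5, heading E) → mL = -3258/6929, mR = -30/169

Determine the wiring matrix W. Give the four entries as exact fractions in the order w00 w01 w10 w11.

-1/2 -1 -1/2 0

obs A: pose=(2,-5,S) → sL=12/65, sR=60/241, mL=-5346/15665, mR=-6/65
obs B: pose=(6,5,E) → sL=60/169, sR=12/41, mL=-3258/6929, mR=-30/169
sensor matrix S = [[12/65, 60/241], [60/169, 12/41]]; det S = -286848/8349445
solve [mL_A; mL_B] = S·[w00; w01] and [mR_A; mR_B] = S·[w10; w11]:
  w00 = -1/2, w01 = -1, w10 = -1/2, w11 = 0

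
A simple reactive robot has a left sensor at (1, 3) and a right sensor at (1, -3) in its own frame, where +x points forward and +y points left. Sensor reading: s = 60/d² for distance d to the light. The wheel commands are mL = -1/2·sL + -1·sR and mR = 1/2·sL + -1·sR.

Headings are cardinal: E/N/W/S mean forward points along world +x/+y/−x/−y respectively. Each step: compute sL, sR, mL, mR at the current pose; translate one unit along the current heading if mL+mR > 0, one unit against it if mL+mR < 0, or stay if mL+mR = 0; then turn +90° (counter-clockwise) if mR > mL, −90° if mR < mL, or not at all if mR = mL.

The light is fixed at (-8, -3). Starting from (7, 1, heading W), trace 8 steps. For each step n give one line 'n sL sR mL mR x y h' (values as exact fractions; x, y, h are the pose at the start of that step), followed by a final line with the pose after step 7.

n=0: pose=(7,1,W); sL=60/197, sR=12/49; mL=-3834/9653, mR=-894/9653; mL+mR=-24/49 → advance -1; mR−mL=60/197 → turn +1·90°
n=1: pose=(8,1,S); sL=6/37, sR=30/89; mL=-1377/3293, mR=-843/3293; mL+mR=-60/89 → advance -1; mR−mL=6/37 → turn +1·90°
n=2: pose=(8,2,E); sL=60/353, sR=60/293; mL=-29970/103429, mR=-12390/103429; mL+mR=-120/293 → advance -1; mR−mL=60/353 → turn +1·90°
n=3: pose=(7,2,N); sL=1/3, sR=1/6; mL=-1/3, mR=0; mL+mR=-1/3 → advance -1; mR−mL=1/3 → turn +1·90°
n=4: pose=(7,1,W); sL=60/197, sR=12/49; mL=-3834/9653, mR=-894/9653; mL+mR=-24/49 → advance -1; mR−mL=60/197 → turn +1·90°
n=5: pose=(8,1,S); sL=6/37, sR=30/89; mL=-1377/3293, mR=-843/3293; mL+mR=-60/89 → advance -1; mR−mL=6/37 → turn +1·90°
n=6: pose=(8,2,E); sL=60/353, sR=60/293; mL=-29970/103429, mR=-12390/103429; mL+mR=-120/293 → advance -1; mR−mL=60/353 → turn +1·90°
n=7: pose=(7,2,N); sL=1/3, sR=1/6; mL=-1/3, mR=0; mL+mR=-1/3 → advance -1; mR−mL=1/3 → turn +1·90°

0 60/197 12/49 -3834/9653 -894/9653 7 1 W
1 6/37 30/89 -1377/3293 -843/3293 8 1 S
2 60/353 60/293 -29970/103429 -12390/103429 8 2 E
3 1/3 1/6 -1/3 0 7 2 N
4 60/197 12/49 -3834/9653 -894/9653 7 1 W
5 6/37 30/89 -1377/3293 -843/3293 8 1 S
6 60/353 60/293 -29970/103429 -12390/103429 8 2 E
7 1/3 1/6 -1/3 0 7 2 N
final 7 1 W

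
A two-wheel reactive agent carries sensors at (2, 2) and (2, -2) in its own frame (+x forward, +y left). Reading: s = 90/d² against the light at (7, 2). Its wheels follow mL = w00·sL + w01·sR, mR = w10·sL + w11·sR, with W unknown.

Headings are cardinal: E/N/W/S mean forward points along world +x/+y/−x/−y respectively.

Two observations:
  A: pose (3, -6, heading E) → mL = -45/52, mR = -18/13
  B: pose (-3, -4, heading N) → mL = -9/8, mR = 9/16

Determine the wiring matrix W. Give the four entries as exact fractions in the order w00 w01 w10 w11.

0 -1 -1 1

obs A: pose=(3,-6,E) → sL=9/4, sR=45/52, mL=-45/52, mR=-18/13
obs B: pose=(-3,-4,N) → sL=9/16, sR=9/8, mL=-9/8, mR=9/16
sensor matrix S = [[9/4, 45/52], [9/16, 9/8]]; det S = 1701/832
solve [mL_A; mL_B] = S·[w00; w01] and [mR_A; mR_B] = S·[w10; w11]:
  w00 = 0, w01 = -1, w10 = -1, w11 = 1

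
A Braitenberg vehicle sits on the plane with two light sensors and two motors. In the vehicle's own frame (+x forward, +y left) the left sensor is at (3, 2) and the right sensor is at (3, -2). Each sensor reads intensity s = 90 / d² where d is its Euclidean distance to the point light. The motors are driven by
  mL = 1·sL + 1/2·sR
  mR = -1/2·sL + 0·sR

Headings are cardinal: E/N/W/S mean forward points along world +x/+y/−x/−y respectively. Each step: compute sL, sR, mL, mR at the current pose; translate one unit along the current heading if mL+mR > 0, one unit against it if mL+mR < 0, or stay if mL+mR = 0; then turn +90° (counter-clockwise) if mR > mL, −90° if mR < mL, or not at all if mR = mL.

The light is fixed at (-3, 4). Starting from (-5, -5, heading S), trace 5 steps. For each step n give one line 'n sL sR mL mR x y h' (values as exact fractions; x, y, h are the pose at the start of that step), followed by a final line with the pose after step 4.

n=0: pose=(-5,-5,S); sL=5/8, sR=9/16; mL=29/32, mR=-5/16; mL+mR=19/32 → advance +1; mR−mL=-39/32 → turn -1·90°
n=1: pose=(-5,-6,W); sL=90/169, sR=90/89; mL=15615/15041, mR=-45/169; mL+mR=11610/15041 → advance +1; mR−mL=-19620/15041 → turn -1·90°
n=2: pose=(-6,-6,N); sL=45/37, sR=9/5; mL=783/370, mR=-45/74; mL+mR=279/185 → advance +1; mR−mL=-504/185 → turn -1·90°
n=3: pose=(-6,-5,E); sL=90/49, sR=90/121; mL=13095/5929, mR=-45/49; mL+mR=7650/5929 → advance +1; mR−mL=-18540/5929 → turn -1·90°
n=4: pose=(-5,-5,S); sL=5/8, sR=9/16; mL=29/32, mR=-5/16; mL+mR=19/32 → advance +1; mR−mL=-39/32 → turn -1·90°

0 5/8 9/16 29/32 -5/16 -5 -5 S
1 90/169 90/89 15615/15041 -45/169 -5 -6 W
2 45/37 9/5 783/370 -45/74 -6 -6 N
3 90/49 90/121 13095/5929 -45/49 -6 -5 E
4 5/8 9/16 29/32 -5/16 -5 -5 S
final -5 -6 W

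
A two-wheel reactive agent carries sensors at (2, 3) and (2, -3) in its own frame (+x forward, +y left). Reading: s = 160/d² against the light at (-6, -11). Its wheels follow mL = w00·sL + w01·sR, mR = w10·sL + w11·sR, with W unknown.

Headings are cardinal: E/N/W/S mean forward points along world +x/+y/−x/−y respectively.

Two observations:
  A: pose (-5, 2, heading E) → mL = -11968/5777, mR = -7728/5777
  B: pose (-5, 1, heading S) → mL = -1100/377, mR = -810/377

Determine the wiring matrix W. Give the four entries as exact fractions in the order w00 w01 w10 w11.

-1 -1 -1 -1/2

obs A: pose=(-5,2,E) → sL=32/53, sR=160/109, mL=-11968/5777, mR=-7728/5777
obs B: pose=(-5,1,S) → sL=40/29, sR=20/13, mL=-1100/377, mR=-810/377
sensor matrix S = [[32/53, 160/109], [40/29, 20/13]]; det S = -2386560/2177929
solve [mL_A; mL_B] = S·[w00; w01] and [mR_A; mR_B] = S·[w10; w11]:
  w00 = -1, w01 = -1, w10 = -1, w11 = -1/2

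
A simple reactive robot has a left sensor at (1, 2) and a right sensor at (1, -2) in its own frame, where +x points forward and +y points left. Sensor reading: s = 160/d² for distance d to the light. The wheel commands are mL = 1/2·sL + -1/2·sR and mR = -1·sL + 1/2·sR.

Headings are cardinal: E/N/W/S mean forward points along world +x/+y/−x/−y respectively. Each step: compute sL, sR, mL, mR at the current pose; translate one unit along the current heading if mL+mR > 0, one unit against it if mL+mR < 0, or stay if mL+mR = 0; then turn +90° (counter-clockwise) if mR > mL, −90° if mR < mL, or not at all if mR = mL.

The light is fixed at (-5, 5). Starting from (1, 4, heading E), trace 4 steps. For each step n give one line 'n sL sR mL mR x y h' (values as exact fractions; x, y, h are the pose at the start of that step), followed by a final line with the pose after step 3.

n=0: pose=(1,4,E); sL=16/5, sR=80/29; mL=32/145, mR=-264/145; mL+mR=-8/5 → advance -1; mR−mL=-296/145 → turn -1·90°
n=1: pose=(0,4,S); sL=160/53, sR=160/13; mL=-3200/689, mR=2160/689; mL+mR=-80/53 → advance -1; mR−mL=5360/689 → turn +1·90°
n=2: pose=(0,5,E); sL=4, sR=4; mL=0, mR=-2; mL+mR=-2 → advance -1; mR−mL=-2 → turn -1·90°
n=3: pose=(-1,5,S); sL=160/37, sR=32; mL=-512/37, mR=432/37; mL+mR=-80/37 → advance -1; mR−mL=944/37 → turn +1·90°

0 16/5 80/29 32/145 -264/145 1 4 E
1 160/53 160/13 -3200/689 2160/689 0 4 S
2 4 4 0 -2 0 5 E
3 160/37 32 -512/37 432/37 -1 5 S
final -1 6 E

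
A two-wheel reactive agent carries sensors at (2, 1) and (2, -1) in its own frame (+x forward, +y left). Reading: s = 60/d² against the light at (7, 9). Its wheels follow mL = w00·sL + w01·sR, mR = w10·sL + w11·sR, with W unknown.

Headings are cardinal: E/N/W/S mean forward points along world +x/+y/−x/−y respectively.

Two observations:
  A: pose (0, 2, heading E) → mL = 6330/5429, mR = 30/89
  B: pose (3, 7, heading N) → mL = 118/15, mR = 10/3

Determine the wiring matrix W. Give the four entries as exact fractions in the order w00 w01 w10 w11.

1/2 1 0 1/2

obs A: pose=(0,2,E) → sL=60/61, sR=60/89, mL=6330/5429, mR=30/89
obs B: pose=(3,7,N) → sL=12/5, sR=20/3, mL=118/15, mR=10/3
sensor matrix S = [[60/61, 60/89], [12/5, 20/3]]; det S = 26816/5429
solve [mL_A; mL_B] = S·[w00; w01] and [mR_A; mR_B] = S·[w10; w11]:
  w00 = 1/2, w01 = 1, w10 = 0, w11 = 1/2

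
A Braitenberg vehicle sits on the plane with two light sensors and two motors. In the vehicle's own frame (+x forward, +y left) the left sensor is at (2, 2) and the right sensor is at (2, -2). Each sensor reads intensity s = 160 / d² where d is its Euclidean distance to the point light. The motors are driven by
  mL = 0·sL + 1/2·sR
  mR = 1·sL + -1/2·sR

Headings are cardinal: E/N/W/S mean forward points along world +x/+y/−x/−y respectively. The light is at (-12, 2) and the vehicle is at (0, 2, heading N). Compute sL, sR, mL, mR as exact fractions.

20/13 4/5 2/5 74/65

left sensor world pos  = (-2, 4); dL² = 104
right sensor world pos = (2, 4); dR² = 200
sL = 160/104 = 20/13
sR = 160/200 = 4/5
mL = 0·sL + 1/2·sR = 2/5
mR = 1·sL + -1/2·sR = 74/65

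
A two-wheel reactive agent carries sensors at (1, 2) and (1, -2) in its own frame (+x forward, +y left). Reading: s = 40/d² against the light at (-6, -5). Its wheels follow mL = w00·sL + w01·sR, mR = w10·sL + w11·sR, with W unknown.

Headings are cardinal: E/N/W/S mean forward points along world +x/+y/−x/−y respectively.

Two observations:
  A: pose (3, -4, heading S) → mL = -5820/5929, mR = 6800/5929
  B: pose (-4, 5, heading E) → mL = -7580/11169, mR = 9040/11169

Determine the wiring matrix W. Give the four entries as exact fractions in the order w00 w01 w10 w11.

obs A: pose=(3,-4,S) → sL=40/121, sR=40/49, mL=-5820/5929, mR=6800/5929
obs B: pose=(-4,5,E) → sL=40/153, sR=40/73, mL=-7580/11169, mR=9040/11169
sensor matrix S = [[40/121, 40/49], [40/153, 40/73]]; det S = -2137600/66221001
solve [mL_A; mL_B] = S·[w00; w01] and [mR_A; mR_B] = S·[w10; w11]:
  w00 = -1/2, w01 = -1, w10 = 1, w11 = 1

-1/2 -1 1 1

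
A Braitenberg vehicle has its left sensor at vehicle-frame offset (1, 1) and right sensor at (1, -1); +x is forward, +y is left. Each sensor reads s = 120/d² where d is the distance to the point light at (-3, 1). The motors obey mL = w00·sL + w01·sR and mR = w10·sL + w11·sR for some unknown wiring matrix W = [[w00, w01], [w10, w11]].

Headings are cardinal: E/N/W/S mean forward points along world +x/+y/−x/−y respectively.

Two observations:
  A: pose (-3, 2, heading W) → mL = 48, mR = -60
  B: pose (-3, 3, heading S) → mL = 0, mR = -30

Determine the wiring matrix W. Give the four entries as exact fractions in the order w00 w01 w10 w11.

1/2 -1/2 -1/2 0

obs A: pose=(-3,2,W) → sL=120, sR=24, mL=48, mR=-60
obs B: pose=(-3,3,S) → sL=60, sR=60, mL=0, mR=-30
sensor matrix S = [[120, 24], [60, 60]]; det S = 5760
solve [mL_A; mL_B] = S·[w00; w01] and [mR_A; mR_B] = S·[w10; w11]:
  w00 = 1/2, w01 = -1/2, w10 = -1/2, w11 = 0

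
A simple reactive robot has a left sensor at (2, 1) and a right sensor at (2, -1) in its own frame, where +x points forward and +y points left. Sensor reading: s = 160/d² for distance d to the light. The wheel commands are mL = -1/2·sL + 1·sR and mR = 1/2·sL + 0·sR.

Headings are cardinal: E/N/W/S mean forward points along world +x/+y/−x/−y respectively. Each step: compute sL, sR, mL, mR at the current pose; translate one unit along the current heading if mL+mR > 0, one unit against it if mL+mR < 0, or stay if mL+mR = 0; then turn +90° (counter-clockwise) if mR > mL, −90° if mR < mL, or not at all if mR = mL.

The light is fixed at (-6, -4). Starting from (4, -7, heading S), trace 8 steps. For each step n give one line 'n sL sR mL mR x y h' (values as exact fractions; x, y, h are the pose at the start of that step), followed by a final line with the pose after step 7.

0 80/73 80/53 3720/3869 40/73 4 -7 S
1 160/89 160/73 8400/6497 80/89 4 -8 W
2 40/17 20/13 80/221 20/17 3 -8 N
3 32/13 160/53 1232/689 16/13 3 -7 W
4 16/5 80/41 72/205 8/5 2 -7 N
5 32/9 160/37 848/333 16/9 2 -6 W
6 40/9 5/2 5/18 20/9 1 -6 N
7 160/29 32/5 528/145 80/29 1 -5 W
final 0 -5 N

n=0: pose=(4,-7,S); sL=80/73, sR=80/53; mL=3720/3869, mR=40/73; mL+mR=80/53 → advance +1; mR−mL=-1600/3869 → turn -1·90°
n=1: pose=(4,-8,W); sL=160/89, sR=160/73; mL=8400/6497, mR=80/89; mL+mR=160/73 → advance +1; mR−mL=-2560/6497 → turn -1·90°
n=2: pose=(3,-8,N); sL=40/17, sR=20/13; mL=80/221, mR=20/17; mL+mR=20/13 → advance +1; mR−mL=180/221 → turn +1·90°
n=3: pose=(3,-7,W); sL=32/13, sR=160/53; mL=1232/689, mR=16/13; mL+mR=160/53 → advance +1; mR−mL=-384/689 → turn -1·90°
n=4: pose=(2,-7,N); sL=16/5, sR=80/41; mL=72/205, mR=8/5; mL+mR=80/41 → advance +1; mR−mL=256/205 → turn +1·90°
n=5: pose=(2,-6,W); sL=32/9, sR=160/37; mL=848/333, mR=16/9; mL+mR=160/37 → advance +1; mR−mL=-256/333 → turn -1·90°
n=6: pose=(1,-6,N); sL=40/9, sR=5/2; mL=5/18, mR=20/9; mL+mR=5/2 → advance +1; mR−mL=35/18 → turn +1·90°
n=7: pose=(1,-5,W); sL=160/29, sR=32/5; mL=528/145, mR=80/29; mL+mR=32/5 → advance +1; mR−mL=-128/145 → turn -1·90°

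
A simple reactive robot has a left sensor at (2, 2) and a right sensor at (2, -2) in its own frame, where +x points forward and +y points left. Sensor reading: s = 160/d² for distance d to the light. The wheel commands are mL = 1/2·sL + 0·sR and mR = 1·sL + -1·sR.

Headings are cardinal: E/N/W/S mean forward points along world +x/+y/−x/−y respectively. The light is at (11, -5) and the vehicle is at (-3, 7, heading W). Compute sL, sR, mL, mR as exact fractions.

40/89 40/113 20/89 960/10057

left sensor world pos  = (-5, 5); dL² = 356
right sensor world pos = (-5, 9); dR² = 452
sL = 160/356 = 40/89
sR = 160/452 = 40/113
mL = 1/2·sL + 0·sR = 20/89
mR = 1·sL + -1·sR = 960/10057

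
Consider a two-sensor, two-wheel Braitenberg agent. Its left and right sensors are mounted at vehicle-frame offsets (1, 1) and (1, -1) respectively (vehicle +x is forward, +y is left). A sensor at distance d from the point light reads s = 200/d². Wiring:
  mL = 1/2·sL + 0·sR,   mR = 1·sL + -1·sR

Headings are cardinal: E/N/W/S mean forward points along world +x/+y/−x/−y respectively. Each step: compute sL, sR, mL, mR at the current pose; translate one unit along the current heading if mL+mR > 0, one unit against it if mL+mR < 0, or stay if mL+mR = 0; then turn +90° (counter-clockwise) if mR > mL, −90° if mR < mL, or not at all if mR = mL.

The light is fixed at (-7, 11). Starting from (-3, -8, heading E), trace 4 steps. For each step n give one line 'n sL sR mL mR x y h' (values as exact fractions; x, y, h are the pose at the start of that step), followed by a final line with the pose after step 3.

0 200/349 8/17 100/349 608/5933 -3 -8 E
1 50/109 25/52 25/109 -125/5668 -2 -8 S
2 200/457 200/377 100/457 -16000/172289 -2 -9 W
3 20/37 100/193 10/37 160/7141 -3 -9 N
final -3 -8 E

n=0: pose=(-3,-8,E); sL=200/349, sR=8/17; mL=100/349, mR=608/5933; mL+mR=2308/5933 → advance +1; mR−mL=-1092/5933 → turn -1·90°
n=1: pose=(-2,-8,S); sL=50/109, sR=25/52; mL=25/109, mR=-125/5668; mL+mR=1175/5668 → advance +1; mR−mL=-1425/5668 → turn -1·90°
n=2: pose=(-2,-9,W); sL=200/457, sR=200/377; mL=100/457, mR=-16000/172289; mL+mR=21700/172289 → advance +1; mR−mL=-53700/172289 → turn -1·90°
n=3: pose=(-3,-9,N); sL=20/37, sR=100/193; mL=10/37, mR=160/7141; mL+mR=2090/7141 → advance +1; mR−mL=-1770/7141 → turn -1·90°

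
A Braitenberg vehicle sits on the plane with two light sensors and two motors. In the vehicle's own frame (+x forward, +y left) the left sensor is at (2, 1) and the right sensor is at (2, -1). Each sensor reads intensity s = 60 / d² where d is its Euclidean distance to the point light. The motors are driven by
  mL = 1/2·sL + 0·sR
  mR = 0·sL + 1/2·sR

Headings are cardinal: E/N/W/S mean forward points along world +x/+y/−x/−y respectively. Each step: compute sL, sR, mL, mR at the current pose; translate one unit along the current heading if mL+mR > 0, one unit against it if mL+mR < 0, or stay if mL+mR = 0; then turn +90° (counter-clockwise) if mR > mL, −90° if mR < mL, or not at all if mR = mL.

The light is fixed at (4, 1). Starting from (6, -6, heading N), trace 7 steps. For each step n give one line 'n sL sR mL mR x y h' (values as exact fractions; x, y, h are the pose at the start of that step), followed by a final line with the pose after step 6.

n=0: pose=(6,-6,N); sL=30/13, sR=30/17; mL=15/13, mR=15/17; mL+mR=450/221 → advance +1; mR−mL=-60/221 → turn -1·90°
n=1: pose=(6,-5,E); sL=60/41, sR=12/13; mL=30/41, mR=6/13; mL+mR=636/533 → advance +1; mR−mL=-144/533 → turn -1·90°
n=2: pose=(7,-5,S); sL=3/4, sR=15/17; mL=3/8, mR=15/34; mL+mR=111/136 → advance +1; mR−mL=9/136 → turn +1·90°
n=3: pose=(7,-6,E); sL=60/61, sR=60/89; mL=30/61, mR=30/89; mL+mR=4500/5429 → advance +1; mR−mL=-840/5429 → turn -1·90°
n=4: pose=(8,-6,S); sL=30/53, sR=2/3; mL=15/53, mR=1/3; mL+mR=98/159 → advance +1; mR−mL=8/159 → turn +1·90°
n=5: pose=(8,-7,E); sL=12/17, sR=20/39; mL=6/17, mR=10/39; mL+mR=404/663 → advance +1; mR−mL=-64/663 → turn -1·90°
n=6: pose=(9,-7,S); sL=15/34, sR=15/29; mL=15/68, mR=15/58; mL+mR=945/1972 → advance +1; mR−mL=75/1972 → turn +1·90°

0 30/13 30/17 15/13 15/17 6 -6 N
1 60/41 12/13 30/41 6/13 6 -5 E
2 3/4 15/17 3/8 15/34 7 -5 S
3 60/61 60/89 30/61 30/89 7 -6 E
4 30/53 2/3 15/53 1/3 8 -6 S
5 12/17 20/39 6/17 10/39 8 -7 E
6 15/34 15/29 15/68 15/58 9 -7 S
final 9 -8 E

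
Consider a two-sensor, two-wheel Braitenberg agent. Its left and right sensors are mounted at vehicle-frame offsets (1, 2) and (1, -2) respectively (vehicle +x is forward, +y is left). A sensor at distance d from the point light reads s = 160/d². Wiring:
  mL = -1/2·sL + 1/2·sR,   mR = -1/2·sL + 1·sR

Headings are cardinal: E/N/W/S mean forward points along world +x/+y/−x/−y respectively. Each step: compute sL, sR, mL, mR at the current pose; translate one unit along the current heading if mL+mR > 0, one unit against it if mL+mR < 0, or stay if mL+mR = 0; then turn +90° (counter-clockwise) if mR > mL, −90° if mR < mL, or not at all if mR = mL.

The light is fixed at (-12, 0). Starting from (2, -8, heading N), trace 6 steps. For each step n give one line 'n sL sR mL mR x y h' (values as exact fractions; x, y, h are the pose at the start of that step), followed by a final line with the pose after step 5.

n=0: pose=(2,-8,N); sL=160/193, sR=32/61; mL=-1792/11773, mR=1296/11773; mL+mR=-496/11773 → advance -1; mR−mL=16/61 → turn +1·90°
n=1: pose=(2,-9,W); sL=16/29, sR=80/109; mL=288/3161, mR=1448/3161; mL+mR=1736/3161 → advance +1; mR−mL=40/109 → turn +1·90°
n=2: pose=(1,-9,S); sL=32/65, sR=160/221; mL=128/1105, mR=528/1105; mL+mR=656/1105 → advance +1; mR−mL=80/221 → turn +1·90°
n=3: pose=(1,-10,E); sL=8/13, sR=8/17; mL=-16/221, mR=36/221; mL+mR=20/221 → advance +1; mR−mL=4/17 → turn +1·90°
n=4: pose=(2,-10,N); sL=32/45, sR=160/337; mL=-1792/15165, mR=1808/15165; mL+mR=16/15165 → advance +1; mR−mL=80/337 → turn +1·90°
n=5: pose=(2,-9,W); sL=16/29, sR=80/109; mL=288/3161, mR=1448/3161; mL+mR=1736/3161 → advance +1; mR−mL=40/109 → turn +1·90°

0 160/193 32/61 -1792/11773 1296/11773 2 -8 N
1 16/29 80/109 288/3161 1448/3161 2 -9 W
2 32/65 160/221 128/1105 528/1105 1 -9 S
3 8/13 8/17 -16/221 36/221 1 -10 E
4 32/45 160/337 -1792/15165 1808/15165 2 -10 N
5 16/29 80/109 288/3161 1448/3161 2 -9 W
final 1 -9 S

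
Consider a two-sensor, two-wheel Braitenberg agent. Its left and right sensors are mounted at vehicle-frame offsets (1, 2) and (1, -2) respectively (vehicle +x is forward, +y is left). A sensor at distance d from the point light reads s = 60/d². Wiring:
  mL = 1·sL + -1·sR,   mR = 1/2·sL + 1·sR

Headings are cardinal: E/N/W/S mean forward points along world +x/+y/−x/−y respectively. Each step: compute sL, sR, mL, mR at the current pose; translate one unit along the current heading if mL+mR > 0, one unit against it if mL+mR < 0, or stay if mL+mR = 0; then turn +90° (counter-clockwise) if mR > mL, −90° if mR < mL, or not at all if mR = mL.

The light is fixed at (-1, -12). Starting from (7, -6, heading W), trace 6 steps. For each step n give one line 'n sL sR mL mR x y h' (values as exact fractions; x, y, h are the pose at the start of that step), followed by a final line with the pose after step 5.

0 12/13 60/113 576/1469 1458/1469 7 -6 W
1 30/53 6/5 -168/265 393/265 6 -6 S
2 60/113 60/73 -2400/8249 8970/8249 6 -7 E
3 5/6 15/34 20/51 175/204 7 -7 N
4 12/13 60/113 576/1469 1458/1469 7 -6 W
5 30/53 6/5 -168/265 393/265 6 -6 S
final 6 -7 E

n=0: pose=(7,-6,W); sL=12/13, sR=60/113; mL=576/1469, mR=1458/1469; mL+mR=18/13 → advance +1; mR−mL=882/1469 → turn +1·90°
n=1: pose=(6,-6,S); sL=30/53, sR=6/5; mL=-168/265, mR=393/265; mL+mR=45/53 → advance +1; mR−mL=561/265 → turn +1·90°
n=2: pose=(6,-7,E); sL=60/113, sR=60/73; mL=-2400/8249, mR=8970/8249; mL+mR=90/113 → advance +1; mR−mL=11370/8249 → turn +1·90°
n=3: pose=(7,-7,N); sL=5/6, sR=15/34; mL=20/51, mR=175/204; mL+mR=5/4 → advance +1; mR−mL=95/204 → turn +1·90°
n=4: pose=(7,-6,W); sL=12/13, sR=60/113; mL=576/1469, mR=1458/1469; mL+mR=18/13 → advance +1; mR−mL=882/1469 → turn +1·90°
n=5: pose=(6,-6,S); sL=30/53, sR=6/5; mL=-168/265, mR=393/265; mL+mR=45/53 → advance +1; mR−mL=561/265 → turn +1·90°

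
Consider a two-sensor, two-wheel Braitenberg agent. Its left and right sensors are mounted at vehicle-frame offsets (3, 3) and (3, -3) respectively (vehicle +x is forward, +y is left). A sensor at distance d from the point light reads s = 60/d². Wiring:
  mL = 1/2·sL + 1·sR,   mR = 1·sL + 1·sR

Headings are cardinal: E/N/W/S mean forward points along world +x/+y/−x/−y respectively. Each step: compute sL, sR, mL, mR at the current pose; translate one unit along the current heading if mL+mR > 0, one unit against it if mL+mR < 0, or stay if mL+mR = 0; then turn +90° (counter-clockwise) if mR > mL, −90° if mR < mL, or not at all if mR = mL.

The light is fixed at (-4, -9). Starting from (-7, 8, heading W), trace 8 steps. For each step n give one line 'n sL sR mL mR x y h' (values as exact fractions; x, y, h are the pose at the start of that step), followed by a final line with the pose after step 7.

n=0: pose=(-7,8,W); sL=15/58, sR=15/109; mL=3375/12644, mR=2505/6322; mL+mR=8385/12644 → advance +1; mR−mL=15/116 → turn +1·90°
n=1: pose=(-8,8,S); sL=60/197, sR=12/49; mL=3834/9653, mR=5304/9653; mL+mR=9138/9653 → advance +1; mR−mL=30/197 → turn +1·90°
n=2: pose=(-8,7,E); sL=30/181, sR=6/17; mL=1341/3077, mR=1596/3077; mL+mR=2937/3077 → advance +1; mR−mL=15/181 → turn +1·90°
n=3: pose=(-7,7,N); sL=60/397, sR=60/361; mL=34650/143317, mR=45480/143317; mL+mR=80130/143317 → advance +1; mR−mL=30/397 → turn +1·90°
n=4: pose=(-7,8,W); sL=15/58, sR=15/109; mL=3375/12644, mR=2505/6322; mL+mR=8385/12644 → advance +1; mR−mL=15/116 → turn +1·90°
n=5: pose=(-8,8,S); sL=60/197, sR=12/49; mL=3834/9653, mR=5304/9653; mL+mR=9138/9653 → advance +1; mR−mL=30/197 → turn +1·90°
n=6: pose=(-8,7,E); sL=30/181, sR=6/17; mL=1341/3077, mR=1596/3077; mL+mR=2937/3077 → advance +1; mR−mL=15/181 → turn +1·90°
n=7: pose=(-7,7,N); sL=60/397, sR=60/361; mL=34650/143317, mR=45480/143317; mL+mR=80130/143317 → advance +1; mR−mL=30/397 → turn +1·90°

0 15/58 15/109 3375/12644 2505/6322 -7 8 W
1 60/197 12/49 3834/9653 5304/9653 -8 8 S
2 30/181 6/17 1341/3077 1596/3077 -8 7 E
3 60/397 60/361 34650/143317 45480/143317 -7 7 N
4 15/58 15/109 3375/12644 2505/6322 -7 8 W
5 60/197 12/49 3834/9653 5304/9653 -8 8 S
6 30/181 6/17 1341/3077 1596/3077 -8 7 E
7 60/397 60/361 34650/143317 45480/143317 -7 7 N
final -7 8 W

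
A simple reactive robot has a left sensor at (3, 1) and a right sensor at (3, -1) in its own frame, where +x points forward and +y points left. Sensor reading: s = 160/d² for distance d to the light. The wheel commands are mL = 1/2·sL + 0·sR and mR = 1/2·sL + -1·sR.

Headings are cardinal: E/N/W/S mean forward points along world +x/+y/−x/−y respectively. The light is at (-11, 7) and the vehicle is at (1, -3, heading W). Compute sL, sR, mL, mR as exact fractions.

80/101 80/81 40/101 -4840/8181

left sensor world pos  = (-2, -4); dL² = 202
right sensor world pos = (-2, -2); dR² = 162
sL = 160/202 = 80/101
sR = 160/162 = 80/81
mL = 1/2·sL + 0·sR = 40/101
mR = 1/2·sL + -1·sR = -4840/8181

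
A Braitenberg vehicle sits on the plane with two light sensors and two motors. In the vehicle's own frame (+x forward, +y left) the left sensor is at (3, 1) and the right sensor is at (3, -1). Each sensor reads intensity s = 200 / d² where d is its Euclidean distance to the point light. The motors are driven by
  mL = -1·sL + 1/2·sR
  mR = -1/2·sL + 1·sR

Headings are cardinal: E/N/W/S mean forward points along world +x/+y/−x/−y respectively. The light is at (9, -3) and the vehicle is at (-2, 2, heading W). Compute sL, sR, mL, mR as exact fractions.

left sensor world pos  = (-5, 1); dL² = 212
right sensor world pos = (-5, 3); dR² = 232
sL = 200/212 = 50/53
sR = 200/232 = 25/29
mL = -1·sL + 1/2·sR = -1575/3074
mR = -1/2·sL + 1·sR = 600/1537

50/53 25/29 -1575/3074 600/1537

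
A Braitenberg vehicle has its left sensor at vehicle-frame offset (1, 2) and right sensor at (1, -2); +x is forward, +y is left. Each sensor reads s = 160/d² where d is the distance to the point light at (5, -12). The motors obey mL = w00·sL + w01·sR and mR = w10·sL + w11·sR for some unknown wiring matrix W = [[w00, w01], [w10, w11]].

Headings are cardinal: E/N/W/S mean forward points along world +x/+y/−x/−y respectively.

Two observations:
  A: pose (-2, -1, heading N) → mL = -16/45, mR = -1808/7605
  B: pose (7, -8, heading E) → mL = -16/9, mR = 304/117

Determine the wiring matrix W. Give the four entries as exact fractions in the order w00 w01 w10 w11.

-1/2 0 -1 1/2

obs A: pose=(-2,-1,N) → sL=32/45, sR=160/169, mL=-16/45, mR=-1808/7605
obs B: pose=(7,-8,E) → sL=32/9, sR=160/13, mL=-16/9, mR=304/117
sensor matrix S = [[32/45, 160/169], [32/9, 160/13]]; det S = 8192/1521
solve [mL_A; mL_B] = S·[w00; w01] and [mR_A; mR_B] = S·[w10; w11]:
  w00 = -1/2, w01 = 0, w10 = -1, w11 = 1/2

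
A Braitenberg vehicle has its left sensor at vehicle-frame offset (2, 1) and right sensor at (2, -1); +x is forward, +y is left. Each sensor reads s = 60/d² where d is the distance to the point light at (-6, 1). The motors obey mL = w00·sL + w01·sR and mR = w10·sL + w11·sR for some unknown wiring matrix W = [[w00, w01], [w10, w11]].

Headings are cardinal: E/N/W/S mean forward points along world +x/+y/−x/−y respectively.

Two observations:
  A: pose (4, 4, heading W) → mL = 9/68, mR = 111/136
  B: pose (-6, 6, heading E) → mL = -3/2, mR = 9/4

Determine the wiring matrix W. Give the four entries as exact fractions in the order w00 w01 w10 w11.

1 -1 1/2 1/2

obs A: pose=(4,4,W) → sL=15/17, sR=3/4, mL=9/68, mR=111/136
obs B: pose=(-6,6,E) → sL=3/2, sR=3, mL=-3/2, mR=9/4
sensor matrix S = [[15/17, 3/4], [3/2, 3]]; det S = 207/136
solve [mL_A; mL_B] = S·[w00; w01] and [mR_A; mR_B] = S·[w10; w11]:
  w00 = 1, w01 = -1, w10 = 1/2, w11 = 1/2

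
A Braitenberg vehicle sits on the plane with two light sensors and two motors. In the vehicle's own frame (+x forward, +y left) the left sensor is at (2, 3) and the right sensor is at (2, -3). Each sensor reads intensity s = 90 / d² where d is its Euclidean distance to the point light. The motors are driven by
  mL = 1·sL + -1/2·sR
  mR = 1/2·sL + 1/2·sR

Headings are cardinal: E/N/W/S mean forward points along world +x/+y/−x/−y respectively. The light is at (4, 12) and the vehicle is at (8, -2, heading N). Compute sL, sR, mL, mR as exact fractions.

18/29 90/193 2169/5597 3042/5597

left sensor world pos  = (5, 0); dL² = 145
right sensor world pos = (11, 0); dR² = 193
sL = 90/145 = 18/29
sR = 90/193 = 90/193
mL = 1·sL + -1/2·sR = 2169/5597
mR = 1/2·sL + 1/2·sR = 3042/5597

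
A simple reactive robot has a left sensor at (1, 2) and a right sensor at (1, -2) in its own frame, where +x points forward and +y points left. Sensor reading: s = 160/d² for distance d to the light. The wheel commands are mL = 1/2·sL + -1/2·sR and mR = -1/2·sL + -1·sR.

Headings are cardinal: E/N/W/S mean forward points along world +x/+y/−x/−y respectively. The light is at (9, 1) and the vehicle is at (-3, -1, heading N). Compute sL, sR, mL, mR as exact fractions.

left sensor world pos  = (-5, 0); dL² = 197
right sensor world pos = (-1, 0); dR² = 101
sL = 160/197 = 160/197
sR = 160/101 = 160/101
mL = 1/2·sL + -1/2·sR = -7680/19897
mR = -1/2·sL + -1·sR = -39600/19897

160/197 160/101 -7680/19897 -39600/19897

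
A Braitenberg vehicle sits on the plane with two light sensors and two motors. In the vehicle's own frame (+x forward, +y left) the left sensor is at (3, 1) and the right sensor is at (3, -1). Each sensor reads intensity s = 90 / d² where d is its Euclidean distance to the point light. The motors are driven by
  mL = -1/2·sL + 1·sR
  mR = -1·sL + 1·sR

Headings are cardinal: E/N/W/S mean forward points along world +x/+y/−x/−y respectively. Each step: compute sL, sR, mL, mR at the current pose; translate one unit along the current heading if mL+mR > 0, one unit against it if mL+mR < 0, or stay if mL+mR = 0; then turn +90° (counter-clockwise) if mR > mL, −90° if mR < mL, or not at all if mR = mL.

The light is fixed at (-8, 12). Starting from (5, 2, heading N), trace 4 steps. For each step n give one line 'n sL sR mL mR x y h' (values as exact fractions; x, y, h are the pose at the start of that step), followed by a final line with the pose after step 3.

n=0: pose=(5,2,N); sL=90/193, sR=18/49; mL=1269/9457, mR=-936/9457; mL+mR=333/9457 → advance +1; mR−mL=-45/193 → turn -1·90°
n=1: pose=(5,3,E); sL=9/32, sR=45/178; mL=639/5696, mR=-81/2848; mL+mR=477/5696 → advance +1; mR−mL=-9/64 → turn -1·90°
n=2: pose=(6,3,S); sL=10/41, sR=90/313; mL=2125/12833, mR=560/12833; mL+mR=2685/12833 → advance +1; mR−mL=-5/41 → turn -1·90°
n=3: pose=(6,2,W); sL=45/121, sR=45/101; mL=6345/24442, mR=900/12221; mL+mR=8145/24442 → advance +1; mR−mL=-45/242 → turn -1·90°

0 90/193 18/49 1269/9457 -936/9457 5 2 N
1 9/32 45/178 639/5696 -81/2848 5 3 E
2 10/41 90/313 2125/12833 560/12833 6 3 S
3 45/121 45/101 6345/24442 900/12221 6 2 W
final 5 2 N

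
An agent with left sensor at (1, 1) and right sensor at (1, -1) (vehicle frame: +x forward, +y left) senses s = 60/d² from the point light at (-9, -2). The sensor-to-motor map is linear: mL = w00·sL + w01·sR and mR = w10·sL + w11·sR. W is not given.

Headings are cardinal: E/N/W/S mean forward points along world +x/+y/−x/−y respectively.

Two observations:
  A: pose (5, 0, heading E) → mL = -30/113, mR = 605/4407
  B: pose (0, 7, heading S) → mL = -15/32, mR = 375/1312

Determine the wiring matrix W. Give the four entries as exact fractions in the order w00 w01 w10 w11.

0 -1 -1/2 1

obs A: pose=(5,0,E) → sL=10/39, sR=30/113, mL=-30/113, mR=605/4407
obs B: pose=(0,7,S) → sL=15/41, sR=15/32, mL=-15/32, mR=375/1312
sensor matrix S = [[10/39, 30/113], [15/41, 15/32]]; det S = 22225/963664
solve [mL_A; mL_B] = S·[w00; w01] and [mR_A; mR_B] = S·[w10; w11]:
  w00 = 0, w01 = -1, w10 = -1/2, w11 = 1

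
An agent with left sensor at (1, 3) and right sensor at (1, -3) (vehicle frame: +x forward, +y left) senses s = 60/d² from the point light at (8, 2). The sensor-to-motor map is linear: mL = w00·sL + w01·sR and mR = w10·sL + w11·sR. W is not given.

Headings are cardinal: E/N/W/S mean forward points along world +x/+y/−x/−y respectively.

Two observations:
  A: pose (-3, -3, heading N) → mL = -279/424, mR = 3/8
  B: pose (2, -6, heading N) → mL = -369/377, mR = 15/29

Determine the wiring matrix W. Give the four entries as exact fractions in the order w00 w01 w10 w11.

-1 -1/2 0 1/2

obs A: pose=(-3,-3,N) → sL=15/53, sR=3/4, mL=-279/424, mR=3/8
obs B: pose=(2,-6,N) → sL=6/13, sR=30/29, mL=-369/377, mR=15/29
sensor matrix S = [[15/53, 3/4], [6/13, 30/29]]; det S = -2133/39962
solve [mL_A; mL_B] = S·[w00; w01] and [mR_A; mR_B] = S·[w10; w11]:
  w00 = -1, w01 = -1/2, w10 = 0, w11 = 1/2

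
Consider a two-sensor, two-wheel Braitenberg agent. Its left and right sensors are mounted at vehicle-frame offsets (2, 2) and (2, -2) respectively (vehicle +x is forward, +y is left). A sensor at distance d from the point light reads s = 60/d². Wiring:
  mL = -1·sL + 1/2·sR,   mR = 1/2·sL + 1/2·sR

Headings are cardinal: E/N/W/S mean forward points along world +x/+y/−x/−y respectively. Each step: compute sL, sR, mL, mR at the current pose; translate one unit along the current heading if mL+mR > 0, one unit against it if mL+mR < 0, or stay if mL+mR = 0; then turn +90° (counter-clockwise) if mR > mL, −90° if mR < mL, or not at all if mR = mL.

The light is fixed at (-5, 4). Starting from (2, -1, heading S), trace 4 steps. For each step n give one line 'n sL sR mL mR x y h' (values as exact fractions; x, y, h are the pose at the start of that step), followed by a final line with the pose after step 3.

n=0: pose=(2,-1,S); sL=6/13, sR=30/37; mL=-27/481, mR=306/481; mL+mR=279/481 → advance +1; mR−mL=9/13 → turn +1·90°
n=1: pose=(2,-2,E); sL=60/97, sR=12/29; mL=-1158/2813, mR=1452/2813; mL+mR=294/2813 → advance +1; mR−mL=90/97 → turn +1·90°
n=2: pose=(3,-2,N); sL=15/13, sR=15/29; mL=-675/754, mR=315/377; mL+mR=-45/754 → advance -1; mR−mL=45/26 → turn +1·90°
n=3: pose=(3,-3,W); sL=20/39, sR=60/61; mL=-50/2379, mR=1780/2379; mL+mR=1730/2379 → advance +1; mR−mL=10/13 → turn +1·90°

0 6/13 30/37 -27/481 306/481 2 -1 S
1 60/97 12/29 -1158/2813 1452/2813 2 -2 E
2 15/13 15/29 -675/754 315/377 3 -2 N
3 20/39 60/61 -50/2379 1780/2379 3 -3 W
final 2 -3 S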